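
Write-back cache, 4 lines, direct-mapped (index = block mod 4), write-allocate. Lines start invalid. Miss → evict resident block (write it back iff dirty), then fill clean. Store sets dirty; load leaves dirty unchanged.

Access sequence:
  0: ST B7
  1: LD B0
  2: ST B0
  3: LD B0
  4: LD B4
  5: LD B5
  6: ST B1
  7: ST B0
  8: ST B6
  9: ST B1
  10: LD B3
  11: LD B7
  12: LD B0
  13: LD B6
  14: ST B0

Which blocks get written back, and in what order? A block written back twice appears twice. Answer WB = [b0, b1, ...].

  0 | W B7 → L3 miss [D]
  1 | R B0 → L0 miss [-]
  2 | W B0 → L0 hit [D]
  3 | R B0 → L0 hit [D]
  4 | R B4 → L0 miss wb→B0 [-]
  5 | R B5 → L1 miss [-]
  6 | W B1 → L1 miss [D]
  7 | W B0 → L0 miss [D]
  8 | W B6 → L2 miss [D]
  9 | W B1 → L1 hit [D]
  10 | R B3 → L3 miss wb→B7 [-]
  11 | R B7 → L3 miss [-]
  12 | R B0 → L0 hit [D]
  13 | R B6 → L2 hit [D]
  14 | W B0 → L0 hit [D]

WB = [0, 7]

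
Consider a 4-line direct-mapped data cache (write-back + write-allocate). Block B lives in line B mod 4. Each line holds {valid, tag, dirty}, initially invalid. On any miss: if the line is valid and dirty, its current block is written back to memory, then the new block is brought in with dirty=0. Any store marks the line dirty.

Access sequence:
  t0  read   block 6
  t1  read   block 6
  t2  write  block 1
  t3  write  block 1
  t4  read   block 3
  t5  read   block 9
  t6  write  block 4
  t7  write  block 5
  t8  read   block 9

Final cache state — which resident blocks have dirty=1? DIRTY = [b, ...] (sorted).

DIRTY = [4]

0: R B6 -> L2 miss  d=-]
1: R B6 -> L2 hit  d=-]
2: W B1 -> L1 miss  d=D]
3: W B1 -> L1 hit  d=D]
4: R B3 -> L3 miss  d=-]
5: R B9 -> L1 miss wb->B1  d=-]
6: W B4 -> L0 miss  d=D]
7: W B5 -> L1 miss  d=D]
8: R B9 -> L1 miss wb->B5  d=-]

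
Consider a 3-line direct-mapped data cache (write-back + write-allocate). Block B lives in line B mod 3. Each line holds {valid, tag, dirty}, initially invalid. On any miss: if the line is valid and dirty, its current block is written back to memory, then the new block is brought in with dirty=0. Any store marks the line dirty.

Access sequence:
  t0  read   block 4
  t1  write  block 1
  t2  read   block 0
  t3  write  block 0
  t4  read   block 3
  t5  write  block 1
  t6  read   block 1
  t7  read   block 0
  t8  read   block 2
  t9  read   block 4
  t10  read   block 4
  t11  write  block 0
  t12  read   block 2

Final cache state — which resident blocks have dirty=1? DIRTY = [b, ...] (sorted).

DIRTY = [0]

  0 | R B4 → L1 miss [-]
  1 | W B1 → L1 miss [D]
  2 | R B0 → L0 miss [-]
  3 | W B0 → L0 hit [D]
  4 | R B3 → L0 miss wb→B0 [-]
  5 | W B1 → L1 hit [D]
  6 | R B1 → L1 hit [D]
  7 | R B0 → L0 miss [-]
  8 | R B2 → L2 miss [-]
  9 | R B4 → L1 miss wb→B1 [-]
  10 | R B4 → L1 hit [-]
  11 | W B0 → L0 hit [D]
  12 | R B2 → L2 hit [-]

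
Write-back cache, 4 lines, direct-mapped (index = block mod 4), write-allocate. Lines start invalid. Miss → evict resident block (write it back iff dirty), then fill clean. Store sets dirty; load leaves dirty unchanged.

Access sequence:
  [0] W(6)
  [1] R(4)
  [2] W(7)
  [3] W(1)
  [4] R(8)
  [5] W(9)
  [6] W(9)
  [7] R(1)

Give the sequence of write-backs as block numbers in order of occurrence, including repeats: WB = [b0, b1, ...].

  0 | W B6 → L2 miss [D]
  1 | R B4 → L0 miss [-]
  2 | W B7 → L3 miss [D]
  3 | W B1 → L1 miss [D]
  4 | R B8 → L0 miss [-]
  5 | W B9 → L1 miss wb→B1 [D]
  6 | W B9 → L1 hit [D]
  7 | R B1 → L1 miss wb→B9 [-]

WB = [1, 9]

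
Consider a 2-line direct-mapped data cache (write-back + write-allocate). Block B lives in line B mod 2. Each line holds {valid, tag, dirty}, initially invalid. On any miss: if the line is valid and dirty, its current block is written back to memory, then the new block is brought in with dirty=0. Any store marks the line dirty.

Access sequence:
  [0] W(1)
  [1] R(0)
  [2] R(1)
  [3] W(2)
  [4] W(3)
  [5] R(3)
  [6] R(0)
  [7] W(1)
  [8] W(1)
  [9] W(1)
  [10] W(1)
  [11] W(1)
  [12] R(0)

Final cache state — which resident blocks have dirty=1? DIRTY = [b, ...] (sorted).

0: W B1 -> L1 miss  d=D]
1: R B0 -> L0 miss  d=-]
2: R B1 -> L1 hit  d=D]
3: W B2 -> L0 miss  d=D]
4: W B3 -> L1 miss wb->B1  d=D]
5: R B3 -> L1 hit  d=D]
6: R B0 -> L0 miss wb->B2  d=-]
7: W B1 -> L1 miss wb->B3  d=D]
8: W B1 -> L1 hit  d=D]
9: W B1 -> L1 hit  d=D]
10: W B1 -> L1 hit  d=D]
11: W B1 -> L1 hit  d=D]
12: R B0 -> L0 hit  d=-]

DIRTY = [1]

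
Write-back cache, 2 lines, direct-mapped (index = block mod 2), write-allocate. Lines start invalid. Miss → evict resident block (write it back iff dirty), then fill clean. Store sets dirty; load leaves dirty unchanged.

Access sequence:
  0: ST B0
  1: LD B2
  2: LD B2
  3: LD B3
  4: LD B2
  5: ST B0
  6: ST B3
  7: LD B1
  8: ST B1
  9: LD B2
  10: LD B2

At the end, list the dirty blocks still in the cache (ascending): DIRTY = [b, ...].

  0 | W B0 → L0 miss [D]
  1 | R B2 → L0 miss wb→B0 [-]
  2 | R B2 → L0 hit [-]
  3 | R B3 → L1 miss [-]
  4 | R B2 → L0 hit [-]
  5 | W B0 → L0 miss [D]
  6 | W B3 → L1 hit [D]
  7 | R B1 → L1 miss wb→B3 [-]
  8 | W B1 → L1 hit [D]
  9 | R B2 → L0 miss wb→B0 [-]
  10 | R B2 → L0 hit [-]

DIRTY = [1]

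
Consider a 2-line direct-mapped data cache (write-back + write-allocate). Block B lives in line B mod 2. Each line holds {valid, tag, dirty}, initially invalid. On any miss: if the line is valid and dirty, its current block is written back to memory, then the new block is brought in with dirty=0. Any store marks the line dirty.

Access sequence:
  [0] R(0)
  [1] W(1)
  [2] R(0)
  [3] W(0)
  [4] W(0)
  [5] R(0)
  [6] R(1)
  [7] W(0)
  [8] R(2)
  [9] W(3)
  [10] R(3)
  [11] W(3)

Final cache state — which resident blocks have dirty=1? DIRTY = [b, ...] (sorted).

DIRTY = [3]

0: R B0 -> L0 miss  d=-]
1: W B1 -> L1 miss  d=D]
2: R B0 -> L0 hit  d=-]
3: W B0 -> L0 hit  d=D]
4: W B0 -> L0 hit  d=D]
5: R B0 -> L0 hit  d=D]
6: R B1 -> L1 hit  d=D]
7: W B0 -> L0 hit  d=D]
8: R B2 -> L0 miss wb->B0  d=-]
9: W B3 -> L1 miss wb->B1  d=D]
10: R B3 -> L1 hit  d=D]
11: W B3 -> L1 hit  d=D]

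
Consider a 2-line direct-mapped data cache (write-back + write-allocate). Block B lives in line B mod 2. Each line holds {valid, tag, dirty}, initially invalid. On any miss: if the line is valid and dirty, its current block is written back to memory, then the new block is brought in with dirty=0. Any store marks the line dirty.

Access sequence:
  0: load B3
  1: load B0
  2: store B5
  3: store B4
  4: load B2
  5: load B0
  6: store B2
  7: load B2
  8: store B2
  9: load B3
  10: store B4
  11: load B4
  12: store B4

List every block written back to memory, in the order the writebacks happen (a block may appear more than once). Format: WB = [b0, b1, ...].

WB = [4, 5, 2]

  0 | R B3 → L1 miss [-]
  1 | R B0 → L0 miss [-]
  2 | W B5 → L1 miss [D]
  3 | W B4 → L0 miss [D]
  4 | R B2 → L0 miss wb→B4 [-]
  5 | R B0 → L0 miss [-]
  6 | W B2 → L0 miss [D]
  7 | R B2 → L0 hit [D]
  8 | W B2 → L0 hit [D]
  9 | R B3 → L1 miss wb→B5 [-]
  10 | W B4 → L0 miss wb→B2 [D]
  11 | R B4 → L0 hit [D]
  12 | W B4 → L0 hit [D]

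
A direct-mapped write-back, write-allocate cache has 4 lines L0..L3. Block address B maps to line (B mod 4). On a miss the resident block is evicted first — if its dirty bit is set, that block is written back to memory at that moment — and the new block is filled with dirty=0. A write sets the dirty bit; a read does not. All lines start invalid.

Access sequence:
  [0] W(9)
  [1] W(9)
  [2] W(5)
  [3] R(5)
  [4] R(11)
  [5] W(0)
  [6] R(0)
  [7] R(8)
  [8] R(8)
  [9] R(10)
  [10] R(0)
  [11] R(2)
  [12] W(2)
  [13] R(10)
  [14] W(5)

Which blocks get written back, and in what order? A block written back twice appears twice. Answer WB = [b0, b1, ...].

WB = [9, 0, 2]

0: W B9 → L1 miss [D]
1: W B9 → L1 hit [D]
2: W B5 → L1 miss wb→B9 [D]
3: R B5 → L1 hit [D]
4: R B11 → L3 miss [-]
5: W B0 → L0 miss [D]
6: R B0 → L0 hit [D]
7: R B8 → L0 miss wb→B0 [-]
8: R B8 → L0 hit [-]
9: R B10 → L2 miss [-]
10: R B0 → L0 miss [-]
11: R B2 → L2 miss [-]
12: W B2 → L2 hit [D]
13: R B10 → L2 miss wb→B2 [-]
14: W B5 → L1 hit [D]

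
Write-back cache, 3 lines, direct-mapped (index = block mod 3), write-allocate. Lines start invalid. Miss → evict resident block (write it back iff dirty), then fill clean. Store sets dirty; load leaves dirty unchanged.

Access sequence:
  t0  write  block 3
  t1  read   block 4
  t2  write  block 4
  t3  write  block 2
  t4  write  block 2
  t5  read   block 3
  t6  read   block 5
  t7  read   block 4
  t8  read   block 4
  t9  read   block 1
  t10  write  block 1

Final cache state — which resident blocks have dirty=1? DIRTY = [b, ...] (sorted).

0: W B3 → L0 miss [D]
1: R B4 → L1 miss [-]
2: W B4 → L1 hit [D]
3: W B2 → L2 miss [D]
4: W B2 → L2 hit [D]
5: R B3 → L0 hit [D]
6: R B5 → L2 miss wb→B2 [-]
7: R B4 → L1 hit [D]
8: R B4 → L1 hit [D]
9: R B1 → L1 miss wb→B4 [-]
10: W B1 → L1 hit [D]

DIRTY = [1, 3]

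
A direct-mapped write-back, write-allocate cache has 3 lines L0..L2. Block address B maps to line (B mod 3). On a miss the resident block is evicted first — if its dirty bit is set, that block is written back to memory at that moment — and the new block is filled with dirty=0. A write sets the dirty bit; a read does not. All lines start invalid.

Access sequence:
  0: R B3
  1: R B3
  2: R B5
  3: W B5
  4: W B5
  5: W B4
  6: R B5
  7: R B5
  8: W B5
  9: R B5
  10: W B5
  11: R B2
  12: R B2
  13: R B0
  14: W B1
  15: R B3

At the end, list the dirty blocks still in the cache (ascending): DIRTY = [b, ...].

DIRTY = [1]

  0 | R B3 → L0 miss [-]
  1 | R B3 → L0 hit [-]
  2 | R B5 → L2 miss [-]
  3 | W B5 → L2 hit [D]
  4 | W B5 → L2 hit [D]
  5 | W B4 → L1 miss [D]
  6 | R B5 → L2 hit [D]
  7 | R B5 → L2 hit [D]
  8 | W B5 → L2 hit [D]
  9 | R B5 → L2 hit [D]
  10 | W B5 → L2 hit [D]
  11 | R B2 → L2 miss wb→B5 [-]
  12 | R B2 → L2 hit [-]
  13 | R B0 → L0 miss [-]
  14 | W B1 → L1 miss wb→B4 [D]
  15 | R B3 → L0 miss [-]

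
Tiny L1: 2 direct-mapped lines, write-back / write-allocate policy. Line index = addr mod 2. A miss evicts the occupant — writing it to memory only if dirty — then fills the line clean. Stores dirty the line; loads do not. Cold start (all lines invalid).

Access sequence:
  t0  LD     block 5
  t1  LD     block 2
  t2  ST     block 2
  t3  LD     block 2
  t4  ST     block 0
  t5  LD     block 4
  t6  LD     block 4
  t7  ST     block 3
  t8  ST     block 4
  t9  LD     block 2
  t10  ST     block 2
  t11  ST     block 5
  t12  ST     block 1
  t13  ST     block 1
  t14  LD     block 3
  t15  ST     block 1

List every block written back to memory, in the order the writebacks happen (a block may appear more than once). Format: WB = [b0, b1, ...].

0: R B5 → L1 miss [-]
1: R B2 → L0 miss [-]
2: W B2 → L0 hit [D]
3: R B2 → L0 hit [D]
4: W B0 → L0 miss wb→B2 [D]
5: R B4 → L0 miss wb→B0 [-]
6: R B4 → L0 hit [-]
7: W B3 → L1 miss [D]
8: W B4 → L0 hit [D]
9: R B2 → L0 miss wb→B4 [-]
10: W B2 → L0 hit [D]
11: W B5 → L1 miss wb→B3 [D]
12: W B1 → L1 miss wb→B5 [D]
13: W B1 → L1 hit [D]
14: R B3 → L1 miss wb→B1 [-]
15: W B1 → L1 miss [D]

WB = [2, 0, 4, 3, 5, 1]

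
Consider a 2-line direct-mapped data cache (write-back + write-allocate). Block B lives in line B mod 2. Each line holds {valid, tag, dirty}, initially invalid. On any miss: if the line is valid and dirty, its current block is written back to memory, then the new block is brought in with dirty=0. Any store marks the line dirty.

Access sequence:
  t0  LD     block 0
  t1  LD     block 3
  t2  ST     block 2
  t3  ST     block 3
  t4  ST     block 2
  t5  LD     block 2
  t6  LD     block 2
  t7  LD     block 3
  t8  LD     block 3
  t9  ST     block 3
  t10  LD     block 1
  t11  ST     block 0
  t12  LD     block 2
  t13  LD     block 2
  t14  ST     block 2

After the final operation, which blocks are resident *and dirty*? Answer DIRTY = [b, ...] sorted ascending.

  0 | R B0 → L0 miss [-]
  1 | R B3 → L1 miss [-]
  2 | W B2 → L0 miss [D]
  3 | W B3 → L1 hit [D]
  4 | W B2 → L0 hit [D]
  5 | R B2 → L0 hit [D]
  6 | R B2 → L0 hit [D]
  7 | R B3 → L1 hit [D]
  8 | R B3 → L1 hit [D]
  9 | W B3 → L1 hit [D]
  10 | R B1 → L1 miss wb→B3 [-]
  11 | W B0 → L0 miss wb→B2 [D]
  12 | R B2 → L0 miss wb→B0 [-]
  13 | R B2 → L0 hit [-]
  14 | W B2 → L0 hit [D]

DIRTY = [2]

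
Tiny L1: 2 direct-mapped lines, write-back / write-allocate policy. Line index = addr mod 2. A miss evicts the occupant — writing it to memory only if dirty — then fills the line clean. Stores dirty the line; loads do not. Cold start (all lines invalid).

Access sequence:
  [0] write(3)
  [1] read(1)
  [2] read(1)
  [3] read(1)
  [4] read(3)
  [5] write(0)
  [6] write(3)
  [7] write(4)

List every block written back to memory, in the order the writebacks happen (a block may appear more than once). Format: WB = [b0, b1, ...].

WB = [3, 0]

0: W B3 → L1 miss [D]
1: R B1 → L1 miss wb→B3 [-]
2: R B1 → L1 hit [-]
3: R B1 → L1 hit [-]
4: R B3 → L1 miss [-]
5: W B0 → L0 miss [D]
6: W B3 → L1 hit [D]
7: W B4 → L0 miss wb→B0 [D]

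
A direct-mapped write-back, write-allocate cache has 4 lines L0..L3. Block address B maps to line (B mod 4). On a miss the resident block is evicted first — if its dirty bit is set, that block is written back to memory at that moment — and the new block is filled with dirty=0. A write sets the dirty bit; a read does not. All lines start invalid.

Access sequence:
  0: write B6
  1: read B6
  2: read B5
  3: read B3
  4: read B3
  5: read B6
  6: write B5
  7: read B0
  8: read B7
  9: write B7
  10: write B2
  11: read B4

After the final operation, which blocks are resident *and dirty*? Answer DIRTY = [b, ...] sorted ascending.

DIRTY = [2, 5, 7]

0: W B6 -> L2 miss  d=D]
1: R B6 -> L2 hit  d=D]
2: R B5 -> L1 miss  d=-]
3: R B3 -> L3 miss  d=-]
4: R B3 -> L3 hit  d=-]
5: R B6 -> L2 hit  d=D]
6: W B5 -> L1 hit  d=D]
7: R B0 -> L0 miss  d=-]
8: R B7 -> L3 miss  d=-]
9: W B7 -> L3 hit  d=D]
10: W B2 -> L2 miss wb->B6  d=D]
11: R B4 -> L0 miss  d=-]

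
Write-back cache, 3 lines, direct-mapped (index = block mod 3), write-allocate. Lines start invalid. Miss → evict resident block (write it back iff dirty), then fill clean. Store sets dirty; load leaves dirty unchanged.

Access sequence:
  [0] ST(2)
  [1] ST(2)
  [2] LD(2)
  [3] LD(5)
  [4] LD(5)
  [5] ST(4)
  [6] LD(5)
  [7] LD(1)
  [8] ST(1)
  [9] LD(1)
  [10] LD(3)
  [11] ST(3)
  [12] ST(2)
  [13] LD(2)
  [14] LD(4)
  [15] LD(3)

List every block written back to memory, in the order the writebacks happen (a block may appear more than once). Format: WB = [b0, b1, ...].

WB = [2, 4, 1]

0: W B2 → L2 miss [D]
1: W B2 → L2 hit [D]
2: R B2 → L2 hit [D]
3: R B5 → L2 miss wb→B2 [-]
4: R B5 → L2 hit [-]
5: W B4 → L1 miss [D]
6: R B5 → L2 hit [-]
7: R B1 → L1 miss wb→B4 [-]
8: W B1 → L1 hit [D]
9: R B1 → L1 hit [D]
10: R B3 → L0 miss [-]
11: W B3 → L0 hit [D]
12: W B2 → L2 miss [D]
13: R B2 → L2 hit [D]
14: R B4 → L1 miss wb→B1 [-]
15: R B3 → L0 hit [D]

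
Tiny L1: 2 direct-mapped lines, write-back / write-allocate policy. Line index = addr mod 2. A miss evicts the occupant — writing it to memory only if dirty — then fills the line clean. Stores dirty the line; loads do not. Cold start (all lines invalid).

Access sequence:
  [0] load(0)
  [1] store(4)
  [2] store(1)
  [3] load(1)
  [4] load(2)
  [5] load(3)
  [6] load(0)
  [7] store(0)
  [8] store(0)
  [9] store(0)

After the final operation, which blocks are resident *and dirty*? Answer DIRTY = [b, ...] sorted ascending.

DIRTY = [0]

0: R B0 → L0 miss [-]
1: W B4 → L0 miss [D]
2: W B1 → L1 miss [D]
3: R B1 → L1 hit [D]
4: R B2 → L0 miss wb→B4 [-]
5: R B3 → L1 miss wb→B1 [-]
6: R B0 → L0 miss [-]
7: W B0 → L0 hit [D]
8: W B0 → L0 hit [D]
9: W B0 → L0 hit [D]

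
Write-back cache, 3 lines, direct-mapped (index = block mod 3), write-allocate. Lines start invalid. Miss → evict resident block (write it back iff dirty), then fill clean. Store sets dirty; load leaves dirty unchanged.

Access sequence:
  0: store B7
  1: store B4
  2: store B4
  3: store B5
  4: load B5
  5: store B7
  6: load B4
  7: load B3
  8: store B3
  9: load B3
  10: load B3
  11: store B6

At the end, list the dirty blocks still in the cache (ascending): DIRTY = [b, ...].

0: W B7 → L1 miss [D]
1: W B4 → L1 miss wb→B7 [D]
2: W B4 → L1 hit [D]
3: W B5 → L2 miss [D]
4: R B5 → L2 hit [D]
5: W B7 → L1 miss wb→B4 [D]
6: R B4 → L1 miss wb→B7 [-]
7: R B3 → L0 miss [-]
8: W B3 → L0 hit [D]
9: R B3 → L0 hit [D]
10: R B3 → L0 hit [D]
11: W B6 → L0 miss wb→B3 [D]

DIRTY = [5, 6]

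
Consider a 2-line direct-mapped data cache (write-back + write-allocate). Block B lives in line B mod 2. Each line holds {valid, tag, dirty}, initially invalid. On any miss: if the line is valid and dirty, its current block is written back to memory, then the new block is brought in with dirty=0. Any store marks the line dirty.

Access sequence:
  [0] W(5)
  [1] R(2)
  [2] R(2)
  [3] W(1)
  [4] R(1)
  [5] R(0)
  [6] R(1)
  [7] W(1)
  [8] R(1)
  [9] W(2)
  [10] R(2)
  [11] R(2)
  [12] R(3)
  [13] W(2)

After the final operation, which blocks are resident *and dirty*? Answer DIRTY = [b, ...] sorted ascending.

DIRTY = [2]

0: W B5 → L1 miss [D]
1: R B2 → L0 miss [-]
2: R B2 → L0 hit [-]
3: W B1 → L1 miss wb→B5 [D]
4: R B1 → L1 hit [D]
5: R B0 → L0 miss [-]
6: R B1 → L1 hit [D]
7: W B1 → L1 hit [D]
8: R B1 → L1 hit [D]
9: W B2 → L0 miss [D]
10: R B2 → L0 hit [D]
11: R B2 → L0 hit [D]
12: R B3 → L1 miss wb→B1 [-]
13: W B2 → L0 hit [D]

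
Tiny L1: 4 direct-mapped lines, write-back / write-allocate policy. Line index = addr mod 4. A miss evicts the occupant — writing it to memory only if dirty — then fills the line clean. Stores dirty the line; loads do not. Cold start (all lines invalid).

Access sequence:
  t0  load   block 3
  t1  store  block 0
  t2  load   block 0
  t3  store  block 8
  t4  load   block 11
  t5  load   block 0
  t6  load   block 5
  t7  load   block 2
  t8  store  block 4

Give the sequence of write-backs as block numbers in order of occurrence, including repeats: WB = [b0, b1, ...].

  0 | R B3 → L3 miss [-]
  1 | W B0 → L0 miss [D]
  2 | R B0 → L0 hit [D]
  3 | W B8 → L0 miss wb→B0 [D]
  4 | R B11 → L3 miss [-]
  5 | R B0 → L0 miss wb→B8 [-]
  6 | R B5 → L1 miss [-]
  7 | R B2 → L2 miss [-]
  8 | W B4 → L0 miss [D]

WB = [0, 8]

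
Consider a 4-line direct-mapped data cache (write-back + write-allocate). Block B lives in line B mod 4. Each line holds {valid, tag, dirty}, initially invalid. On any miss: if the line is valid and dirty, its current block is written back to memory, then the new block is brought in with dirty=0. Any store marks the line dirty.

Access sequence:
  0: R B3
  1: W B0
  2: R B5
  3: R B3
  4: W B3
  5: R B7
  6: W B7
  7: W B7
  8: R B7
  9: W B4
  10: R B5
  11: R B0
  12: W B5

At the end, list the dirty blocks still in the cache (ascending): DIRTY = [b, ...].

DIRTY = [5, 7]

0: R B3 → L3 miss [-]
1: W B0 → L0 miss [D]
2: R B5 → L1 miss [-]
3: R B3 → L3 hit [-]
4: W B3 → L3 hit [D]
5: R B7 → L3 miss wb→B3 [-]
6: W B7 → L3 hit [D]
7: W B7 → L3 hit [D]
8: R B7 → L3 hit [D]
9: W B4 → L0 miss wb→B0 [D]
10: R B5 → L1 hit [-]
11: R B0 → L0 miss wb→B4 [-]
12: W B5 → L1 hit [D]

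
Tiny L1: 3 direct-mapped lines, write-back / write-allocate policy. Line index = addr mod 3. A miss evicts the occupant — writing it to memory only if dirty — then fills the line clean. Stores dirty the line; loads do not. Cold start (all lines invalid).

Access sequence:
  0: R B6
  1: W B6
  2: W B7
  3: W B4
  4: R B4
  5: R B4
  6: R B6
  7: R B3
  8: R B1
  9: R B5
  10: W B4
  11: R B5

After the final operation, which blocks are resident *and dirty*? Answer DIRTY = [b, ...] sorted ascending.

DIRTY = [4]

0: R B6 -> L0 miss  d=-]
1: W B6 -> L0 hit  d=D]
2: W B7 -> L1 miss  d=D]
3: W B4 -> L1 miss wb->B7  d=D]
4: R B4 -> L1 hit  d=D]
5: R B4 -> L1 hit  d=D]
6: R B6 -> L0 hit  d=D]
7: R B3 -> L0 miss wb->B6  d=-]
8: R B1 -> L1 miss wb->B4  d=-]
9: R B5 -> L2 miss  d=-]
10: W B4 -> L1 miss  d=D]
11: R B5 -> L2 hit  d=-]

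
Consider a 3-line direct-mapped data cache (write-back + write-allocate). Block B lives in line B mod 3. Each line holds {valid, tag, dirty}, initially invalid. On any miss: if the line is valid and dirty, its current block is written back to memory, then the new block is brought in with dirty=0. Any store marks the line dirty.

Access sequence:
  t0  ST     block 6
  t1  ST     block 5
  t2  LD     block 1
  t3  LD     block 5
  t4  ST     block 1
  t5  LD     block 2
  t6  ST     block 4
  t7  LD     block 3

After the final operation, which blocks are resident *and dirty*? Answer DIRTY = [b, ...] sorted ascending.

DIRTY = [4]

0: W B6 -> L0 miss  d=D]
1: W B5 -> L2 miss  d=D]
2: R B1 -> L1 miss  d=-]
3: R B5 -> L2 hit  d=D]
4: W B1 -> L1 hit  d=D]
5: R B2 -> L2 miss wb->B5  d=-]
6: W B4 -> L1 miss wb->B1  d=D]
7: R B3 -> L0 miss wb->B6  d=-]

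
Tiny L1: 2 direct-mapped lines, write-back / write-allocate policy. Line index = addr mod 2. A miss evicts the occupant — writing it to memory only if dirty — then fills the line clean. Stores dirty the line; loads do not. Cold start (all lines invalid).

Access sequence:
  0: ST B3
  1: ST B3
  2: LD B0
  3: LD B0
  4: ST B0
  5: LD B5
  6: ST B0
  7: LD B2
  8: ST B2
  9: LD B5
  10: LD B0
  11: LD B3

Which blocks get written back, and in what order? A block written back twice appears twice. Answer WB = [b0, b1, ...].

WB = [3, 0, 2]

0: W B3 → L1 miss [D]
1: W B3 → L1 hit [D]
2: R B0 → L0 miss [-]
3: R B0 → L0 hit [-]
4: W B0 → L0 hit [D]
5: R B5 → L1 miss wb→B3 [-]
6: W B0 → L0 hit [D]
7: R B2 → L0 miss wb→B0 [-]
8: W B2 → L0 hit [D]
9: R B5 → L1 hit [-]
10: R B0 → L0 miss wb→B2 [-]
11: R B3 → L1 miss [-]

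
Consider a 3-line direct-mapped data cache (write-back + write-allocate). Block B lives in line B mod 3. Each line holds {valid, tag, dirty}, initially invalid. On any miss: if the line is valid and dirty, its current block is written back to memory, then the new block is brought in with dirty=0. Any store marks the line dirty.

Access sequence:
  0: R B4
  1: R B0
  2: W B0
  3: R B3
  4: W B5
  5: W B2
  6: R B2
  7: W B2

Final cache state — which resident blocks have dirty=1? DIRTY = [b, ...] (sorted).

0: R B4 → L1 miss [-]
1: R B0 → L0 miss [-]
2: W B0 → L0 hit [D]
3: R B3 → L0 miss wb→B0 [-]
4: W B5 → L2 miss [D]
5: W B2 → L2 miss wb→B5 [D]
6: R B2 → L2 hit [D]
7: W B2 → L2 hit [D]

DIRTY = [2]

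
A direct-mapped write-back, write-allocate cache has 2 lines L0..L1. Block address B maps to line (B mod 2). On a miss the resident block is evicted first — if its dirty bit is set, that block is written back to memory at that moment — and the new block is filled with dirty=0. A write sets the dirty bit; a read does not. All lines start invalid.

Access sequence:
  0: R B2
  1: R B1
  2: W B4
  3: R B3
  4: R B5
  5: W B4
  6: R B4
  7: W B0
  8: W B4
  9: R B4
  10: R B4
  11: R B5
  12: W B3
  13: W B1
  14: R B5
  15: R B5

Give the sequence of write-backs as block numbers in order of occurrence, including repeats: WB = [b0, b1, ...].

0: R B2 -> L0 miss  d=-]
1: R B1 -> L1 miss  d=-]
2: W B4 -> L0 miss  d=D]
3: R B3 -> L1 miss  d=-]
4: R B5 -> L1 miss  d=-]
5: W B4 -> L0 hit  d=D]
6: R B4 -> L0 hit  d=D]
7: W B0 -> L0 miss wb->B4  d=D]
8: W B4 -> L0 miss wb->B0  d=D]
9: R B4 -> L0 hit  d=D]
10: R B4 -> L0 hit  d=D]
11: R B5 -> L1 hit  d=-]
12: W B3 -> L1 miss  d=D]
13: W B1 -> L1 miss wb->B3  d=D]
14: R B5 -> L1 miss wb->B1  d=-]
15: R B5 -> L1 hit  d=-]

WB = [4, 0, 3, 1]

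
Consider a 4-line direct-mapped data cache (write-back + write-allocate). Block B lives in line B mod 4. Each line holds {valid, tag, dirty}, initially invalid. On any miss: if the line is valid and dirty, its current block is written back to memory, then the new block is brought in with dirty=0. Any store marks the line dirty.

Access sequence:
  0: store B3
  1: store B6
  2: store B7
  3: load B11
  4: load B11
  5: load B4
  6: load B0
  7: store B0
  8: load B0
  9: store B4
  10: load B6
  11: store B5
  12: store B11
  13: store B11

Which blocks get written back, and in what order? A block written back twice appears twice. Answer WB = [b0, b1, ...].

WB = [3, 7, 0]

0: W B3 → L3 miss [D]
1: W B6 → L2 miss [D]
2: W B7 → L3 miss wb→B3 [D]
3: R B11 → L3 miss wb→B7 [-]
4: R B11 → L3 hit [-]
5: R B4 → L0 miss [-]
6: R B0 → L0 miss [-]
7: W B0 → L0 hit [D]
8: R B0 → L0 hit [D]
9: W B4 → L0 miss wb→B0 [D]
10: R B6 → L2 hit [D]
11: W B5 → L1 miss [D]
12: W B11 → L3 hit [D]
13: W B11 → L3 hit [D]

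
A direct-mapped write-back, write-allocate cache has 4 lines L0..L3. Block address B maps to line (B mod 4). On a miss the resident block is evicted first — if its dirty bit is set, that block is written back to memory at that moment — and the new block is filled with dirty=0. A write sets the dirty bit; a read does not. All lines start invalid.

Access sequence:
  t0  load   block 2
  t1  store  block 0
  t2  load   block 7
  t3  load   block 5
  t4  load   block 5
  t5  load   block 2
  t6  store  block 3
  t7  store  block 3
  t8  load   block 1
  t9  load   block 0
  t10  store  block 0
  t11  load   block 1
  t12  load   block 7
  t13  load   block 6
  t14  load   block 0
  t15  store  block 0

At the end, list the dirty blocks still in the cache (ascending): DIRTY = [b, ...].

DIRTY = [0]

0: R B2 → L2 miss [-]
1: W B0 → L0 miss [D]
2: R B7 → L3 miss [-]
3: R B5 → L1 miss [-]
4: R B5 → L1 hit [-]
5: R B2 → L2 hit [-]
6: W B3 → L3 miss [D]
7: W B3 → L3 hit [D]
8: R B1 → L1 miss [-]
9: R B0 → L0 hit [D]
10: W B0 → L0 hit [D]
11: R B1 → L1 hit [-]
12: R B7 → L3 miss wb→B3 [-]
13: R B6 → L2 miss [-]
14: R B0 → L0 hit [D]
15: W B0 → L0 hit [D]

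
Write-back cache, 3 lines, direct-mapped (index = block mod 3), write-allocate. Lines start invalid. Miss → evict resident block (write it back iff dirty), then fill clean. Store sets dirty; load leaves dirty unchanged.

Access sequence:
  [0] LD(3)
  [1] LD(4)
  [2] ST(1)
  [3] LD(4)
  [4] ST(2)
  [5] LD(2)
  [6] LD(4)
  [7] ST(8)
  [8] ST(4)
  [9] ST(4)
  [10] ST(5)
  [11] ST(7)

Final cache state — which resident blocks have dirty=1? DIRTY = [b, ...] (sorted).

0: R B3 → L0 miss [-]
1: R B4 → L1 miss [-]
2: W B1 → L1 miss [D]
3: R B4 → L1 miss wb→B1 [-]
4: W B2 → L2 miss [D]
5: R B2 → L2 hit [D]
6: R B4 → L1 hit [-]
7: W B8 → L2 miss wb→B2 [D]
8: W B4 → L1 hit [D]
9: W B4 → L1 hit [D]
10: W B5 → L2 miss wb→B8 [D]
11: W B7 → L1 miss wb→B4 [D]

DIRTY = [5, 7]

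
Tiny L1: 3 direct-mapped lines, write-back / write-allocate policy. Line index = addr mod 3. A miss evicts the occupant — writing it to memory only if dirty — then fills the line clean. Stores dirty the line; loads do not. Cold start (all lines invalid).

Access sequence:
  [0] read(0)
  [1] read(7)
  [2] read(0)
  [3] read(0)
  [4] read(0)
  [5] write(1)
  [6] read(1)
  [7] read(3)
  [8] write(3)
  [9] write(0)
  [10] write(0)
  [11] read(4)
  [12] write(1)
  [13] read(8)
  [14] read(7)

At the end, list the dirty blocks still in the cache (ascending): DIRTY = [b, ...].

  0 | R B0 → L0 miss [-]
  1 | R B7 → L1 miss [-]
  2 | R B0 → L0 hit [-]
  3 | R B0 → L0 hit [-]
  4 | R B0 → L0 hit [-]
  5 | W B1 → L1 miss [D]
  6 | R B1 → L1 hit [D]
  7 | R B3 → L0 miss [-]
  8 | W B3 → L0 hit [D]
  9 | W B0 → L0 miss wb→B3 [D]
  10 | W B0 → L0 hit [D]
  11 | R B4 → L1 miss wb→B1 [-]
  12 | W B1 → L1 miss [D]
  13 | R B8 → L2 miss [-]
  14 | R B7 → L1 miss wb→B1 [-]

DIRTY = [0]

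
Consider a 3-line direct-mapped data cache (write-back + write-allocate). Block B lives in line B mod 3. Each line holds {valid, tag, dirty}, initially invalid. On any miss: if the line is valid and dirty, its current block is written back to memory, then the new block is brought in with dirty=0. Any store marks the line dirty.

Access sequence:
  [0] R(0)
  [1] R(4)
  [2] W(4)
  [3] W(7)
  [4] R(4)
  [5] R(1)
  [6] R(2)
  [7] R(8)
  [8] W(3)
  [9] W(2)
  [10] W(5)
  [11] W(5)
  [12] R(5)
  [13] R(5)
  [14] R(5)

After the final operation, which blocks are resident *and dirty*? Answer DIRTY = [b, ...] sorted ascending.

DIRTY = [3, 5]

0: R B0 -> L0 miss  d=-]
1: R B4 -> L1 miss  d=-]
2: W B4 -> L1 hit  d=D]
3: W B7 -> L1 miss wb->B4  d=D]
4: R B4 -> L1 miss wb->B7  d=-]
5: R B1 -> L1 miss  d=-]
6: R B2 -> L2 miss  d=-]
7: R B8 -> L2 miss  d=-]
8: W B3 -> L0 miss  d=D]
9: W B2 -> L2 miss  d=D]
10: W B5 -> L2 miss wb->B2  d=D]
11: W B5 -> L2 hit  d=D]
12: R B5 -> L2 hit  d=D]
13: R B5 -> L2 hit  d=D]
14: R B5 -> L2 hit  d=D]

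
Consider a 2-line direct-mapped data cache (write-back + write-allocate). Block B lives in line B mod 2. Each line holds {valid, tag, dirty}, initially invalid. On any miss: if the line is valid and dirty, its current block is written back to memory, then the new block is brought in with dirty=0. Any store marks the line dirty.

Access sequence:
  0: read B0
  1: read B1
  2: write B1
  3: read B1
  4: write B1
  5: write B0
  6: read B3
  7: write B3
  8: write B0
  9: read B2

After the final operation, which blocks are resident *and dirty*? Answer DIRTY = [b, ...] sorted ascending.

0: R B0 → L0 miss [-]
1: R B1 → L1 miss [-]
2: W B1 → L1 hit [D]
3: R B1 → L1 hit [D]
4: W B1 → L1 hit [D]
5: W B0 → L0 hit [D]
6: R B3 → L1 miss wb→B1 [-]
7: W B3 → L1 hit [D]
8: W B0 → L0 hit [D]
9: R B2 → L0 miss wb→B0 [-]

DIRTY = [3]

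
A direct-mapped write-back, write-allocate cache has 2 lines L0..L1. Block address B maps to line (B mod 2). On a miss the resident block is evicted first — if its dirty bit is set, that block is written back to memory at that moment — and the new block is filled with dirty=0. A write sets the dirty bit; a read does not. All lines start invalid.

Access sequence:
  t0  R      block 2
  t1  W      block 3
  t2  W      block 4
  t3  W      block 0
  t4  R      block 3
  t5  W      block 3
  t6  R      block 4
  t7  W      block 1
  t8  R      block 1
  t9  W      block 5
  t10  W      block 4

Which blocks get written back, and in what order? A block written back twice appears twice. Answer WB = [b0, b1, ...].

WB = [4, 0, 3, 1]

0: R B2 → L0 miss [-]
1: W B3 → L1 miss [D]
2: W B4 → L0 miss [D]
3: W B0 → L0 miss wb→B4 [D]
4: R B3 → L1 hit [D]
5: W B3 → L1 hit [D]
6: R B4 → L0 miss wb→B0 [-]
7: W B1 → L1 miss wb→B3 [D]
8: R B1 → L1 hit [D]
9: W B5 → L1 miss wb→B1 [D]
10: W B4 → L0 hit [D]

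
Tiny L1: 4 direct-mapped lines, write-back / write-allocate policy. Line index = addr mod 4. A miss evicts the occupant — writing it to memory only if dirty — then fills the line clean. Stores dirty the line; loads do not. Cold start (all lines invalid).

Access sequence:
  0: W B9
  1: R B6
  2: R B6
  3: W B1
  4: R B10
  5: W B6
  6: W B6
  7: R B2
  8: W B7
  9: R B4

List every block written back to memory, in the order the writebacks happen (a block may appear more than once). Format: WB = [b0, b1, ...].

WB = [9, 6]

0: W B9 -> L1 miss  d=D]
1: R B6 -> L2 miss  d=-]
2: R B6 -> L2 hit  d=-]
3: W B1 -> L1 miss wb->B9  d=D]
4: R B10 -> L2 miss  d=-]
5: W B6 -> L2 miss  d=D]
6: W B6 -> L2 hit  d=D]
7: R B2 -> L2 miss wb->B6  d=-]
8: W B7 -> L3 miss  d=D]
9: R B4 -> L0 miss  d=-]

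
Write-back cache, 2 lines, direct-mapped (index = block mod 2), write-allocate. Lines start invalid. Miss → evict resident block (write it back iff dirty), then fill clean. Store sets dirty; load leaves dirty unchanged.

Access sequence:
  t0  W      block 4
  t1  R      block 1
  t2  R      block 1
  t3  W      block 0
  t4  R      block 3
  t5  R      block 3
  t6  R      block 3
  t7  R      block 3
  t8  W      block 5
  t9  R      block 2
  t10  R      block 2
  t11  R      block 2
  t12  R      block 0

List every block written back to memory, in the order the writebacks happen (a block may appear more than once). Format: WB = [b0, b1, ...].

WB = [4, 0]

0: W B4 -> L0 miss  d=D]
1: R B1 -> L1 miss  d=-]
2: R B1 -> L1 hit  d=-]
3: W B0 -> L0 miss wb->B4  d=D]
4: R B3 -> L1 miss  d=-]
5: R B3 -> L1 hit  d=-]
6: R B3 -> L1 hit  d=-]
7: R B3 -> L1 hit  d=-]
8: W B5 -> L1 miss  d=D]
9: R B2 -> L0 miss wb->B0  d=-]
10: R B2 -> L0 hit  d=-]
11: R B2 -> L0 hit  d=-]
12: R B0 -> L0 miss  d=-]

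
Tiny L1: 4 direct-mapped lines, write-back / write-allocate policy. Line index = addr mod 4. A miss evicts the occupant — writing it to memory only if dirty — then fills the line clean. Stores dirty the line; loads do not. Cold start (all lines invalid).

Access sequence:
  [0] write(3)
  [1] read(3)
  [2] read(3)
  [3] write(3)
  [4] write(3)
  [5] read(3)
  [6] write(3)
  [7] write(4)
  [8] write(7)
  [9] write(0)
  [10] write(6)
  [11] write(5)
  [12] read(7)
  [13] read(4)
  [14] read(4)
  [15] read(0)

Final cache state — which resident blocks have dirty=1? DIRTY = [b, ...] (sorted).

0: W B3 -> L3 miss  d=D]
1: R B3 -> L3 hit  d=D]
2: R B3 -> L3 hit  d=D]
3: W B3 -> L3 hit  d=D]
4: W B3 -> L3 hit  d=D]
5: R B3 -> L3 hit  d=D]
6: W B3 -> L3 hit  d=D]
7: W B4 -> L0 miss  d=D]
8: W B7 -> L3 miss wb->B3  d=D]
9: W B0 -> L0 miss wb->B4  d=D]
10: W B6 -> L2 miss  d=D]
11: W B5 -> L1 miss  d=D]
12: R B7 -> L3 hit  d=D]
13: R B4 -> L0 miss wb->B0  d=-]
14: R B4 -> L0 hit  d=-]
15: R B0 -> L0 miss  d=-]

DIRTY = [5, 6, 7]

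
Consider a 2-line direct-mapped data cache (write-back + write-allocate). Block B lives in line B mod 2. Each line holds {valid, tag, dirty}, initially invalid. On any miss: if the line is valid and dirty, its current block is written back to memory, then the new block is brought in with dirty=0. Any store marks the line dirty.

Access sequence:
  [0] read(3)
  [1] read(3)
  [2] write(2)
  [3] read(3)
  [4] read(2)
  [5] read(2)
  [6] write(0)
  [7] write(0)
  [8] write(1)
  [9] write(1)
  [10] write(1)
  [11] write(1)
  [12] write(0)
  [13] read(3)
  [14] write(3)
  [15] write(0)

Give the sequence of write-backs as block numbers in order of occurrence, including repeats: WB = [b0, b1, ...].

WB = [2, 1]

0: R B3 -> L1 miss  d=-]
1: R B3 -> L1 hit  d=-]
2: W B2 -> L0 miss  d=D]
3: R B3 -> L1 hit  d=-]
4: R B2 -> L0 hit  d=D]
5: R B2 -> L0 hit  d=D]
6: W B0 -> L0 miss wb->B2  d=D]
7: W B0 -> L0 hit  d=D]
8: W B1 -> L1 miss  d=D]
9: W B1 -> L1 hit  d=D]
10: W B1 -> L1 hit  d=D]
11: W B1 -> L1 hit  d=D]
12: W B0 -> L0 hit  d=D]
13: R B3 -> L1 miss wb->B1  d=-]
14: W B3 -> L1 hit  d=D]
15: W B0 -> L0 hit  d=D]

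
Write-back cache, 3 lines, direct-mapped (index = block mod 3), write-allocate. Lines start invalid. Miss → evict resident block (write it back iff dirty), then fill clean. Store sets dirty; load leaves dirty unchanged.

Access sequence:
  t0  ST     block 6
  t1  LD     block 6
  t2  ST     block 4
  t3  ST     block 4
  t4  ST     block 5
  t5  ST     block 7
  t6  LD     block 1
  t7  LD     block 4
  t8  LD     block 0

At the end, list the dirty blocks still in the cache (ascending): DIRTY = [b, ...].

DIRTY = [5]

0: W B6 → L0 miss [D]
1: R B6 → L0 hit [D]
2: W B4 → L1 miss [D]
3: W B4 → L1 hit [D]
4: W B5 → L2 miss [D]
5: W B7 → L1 miss wb→B4 [D]
6: R B1 → L1 miss wb→B7 [-]
7: R B4 → L1 miss [-]
8: R B0 → L0 miss wb→B6 [-]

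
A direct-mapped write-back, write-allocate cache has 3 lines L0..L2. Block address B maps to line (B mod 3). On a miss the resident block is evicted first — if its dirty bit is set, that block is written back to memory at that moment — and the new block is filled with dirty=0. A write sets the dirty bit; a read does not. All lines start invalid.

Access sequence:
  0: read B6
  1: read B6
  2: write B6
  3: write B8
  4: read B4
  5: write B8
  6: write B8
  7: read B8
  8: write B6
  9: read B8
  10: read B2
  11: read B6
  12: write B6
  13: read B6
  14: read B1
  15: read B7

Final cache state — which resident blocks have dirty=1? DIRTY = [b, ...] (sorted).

DIRTY = [6]

  0 | R B6 → L0 miss [-]
  1 | R B6 → L0 hit [-]
  2 | W B6 → L0 hit [D]
  3 | W B8 → L2 miss [D]
  4 | R B4 → L1 miss [-]
  5 | W B8 → L2 hit [D]
  6 | W B8 → L2 hit [D]
  7 | R B8 → L2 hit [D]
  8 | W B6 → L0 hit [D]
  9 | R B8 → L2 hit [D]
  10 | R B2 → L2 miss wb→B8 [-]
  11 | R B6 → L0 hit [D]
  12 | W B6 → L0 hit [D]
  13 | R B6 → L0 hit [D]
  14 | R B1 → L1 miss [-]
  15 | R B7 → L1 miss [-]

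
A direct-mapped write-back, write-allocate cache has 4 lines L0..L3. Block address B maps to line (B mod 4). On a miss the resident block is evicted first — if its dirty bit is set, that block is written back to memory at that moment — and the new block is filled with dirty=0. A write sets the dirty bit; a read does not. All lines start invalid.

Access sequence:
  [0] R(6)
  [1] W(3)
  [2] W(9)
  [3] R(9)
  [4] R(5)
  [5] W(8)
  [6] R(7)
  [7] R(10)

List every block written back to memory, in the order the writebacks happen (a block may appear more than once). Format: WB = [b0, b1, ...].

WB = [9, 3]

0: R B6 -> L2 miss  d=-]
1: W B3 -> L3 miss  d=D]
2: W B9 -> L1 miss  d=D]
3: R B9 -> L1 hit  d=D]
4: R B5 -> L1 miss wb->B9  d=-]
5: W B8 -> L0 miss  d=D]
6: R B7 -> L3 miss wb->B3  d=-]
7: R B10 -> L2 miss  d=-]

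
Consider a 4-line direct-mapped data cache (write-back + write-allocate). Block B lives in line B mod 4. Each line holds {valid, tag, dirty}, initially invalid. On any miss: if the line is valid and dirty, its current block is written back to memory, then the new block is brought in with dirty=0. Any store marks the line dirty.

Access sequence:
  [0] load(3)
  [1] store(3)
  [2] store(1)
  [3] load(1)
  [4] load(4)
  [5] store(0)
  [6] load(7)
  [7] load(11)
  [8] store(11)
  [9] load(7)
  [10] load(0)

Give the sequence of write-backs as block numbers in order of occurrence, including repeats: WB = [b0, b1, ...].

WB = [3, 11]

  0 | R B3 → L3 miss [-]
  1 | W B3 → L3 hit [D]
  2 | W B1 → L1 miss [D]
  3 | R B1 → L1 hit [D]
  4 | R B4 → L0 miss [-]
  5 | W B0 → L0 miss [D]
  6 | R B7 → L3 miss wb→B3 [-]
  7 | R B11 → L3 miss [-]
  8 | W B11 → L3 hit [D]
  9 | R B7 → L3 miss wb→B11 [-]
  10 | R B0 → L0 hit [D]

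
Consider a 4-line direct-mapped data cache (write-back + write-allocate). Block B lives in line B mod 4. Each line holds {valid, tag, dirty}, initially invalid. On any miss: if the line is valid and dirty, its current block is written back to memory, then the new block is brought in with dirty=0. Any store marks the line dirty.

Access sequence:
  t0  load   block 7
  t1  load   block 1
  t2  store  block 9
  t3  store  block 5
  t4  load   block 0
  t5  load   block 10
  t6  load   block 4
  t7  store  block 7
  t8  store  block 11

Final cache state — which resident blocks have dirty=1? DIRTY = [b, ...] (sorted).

  0 | R B7 → L3 miss [-]
  1 | R B1 → L1 miss [-]
  2 | W B9 → L1 miss [D]
  3 | W B5 → L1 miss wb→B9 [D]
  4 | R B0 → L0 miss [-]
  5 | R B10 → L2 miss [-]
  6 | R B4 → L0 miss [-]
  7 | W B7 → L3 hit [D]
  8 | W B11 → L3 miss wb→B7 [D]

DIRTY = [5, 11]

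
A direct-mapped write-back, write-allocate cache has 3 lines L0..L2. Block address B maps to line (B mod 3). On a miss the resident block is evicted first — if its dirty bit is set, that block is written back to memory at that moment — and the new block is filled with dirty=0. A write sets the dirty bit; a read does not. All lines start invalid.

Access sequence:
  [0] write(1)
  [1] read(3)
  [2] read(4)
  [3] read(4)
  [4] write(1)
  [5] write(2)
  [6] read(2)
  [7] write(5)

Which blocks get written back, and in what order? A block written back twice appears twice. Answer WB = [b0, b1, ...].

0: W B1 -> L1 miss  d=D]
1: R B3 -> L0 miss  d=-]
2: R B4 -> L1 miss wb->B1  d=-]
3: R B4 -> L1 hit  d=-]
4: W B1 -> L1 miss  d=D]
5: W B2 -> L2 miss  d=D]
6: R B2 -> L2 hit  d=D]
7: W B5 -> L2 miss wb->B2  d=D]

WB = [1, 2]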